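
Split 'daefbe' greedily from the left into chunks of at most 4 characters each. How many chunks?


'daefbe' has 6 characters.
Chunking with max size 4:
  Chunk 1: 'daef' (positions 0-3)
  Chunk 2: 'be' (positions 4-5)
Total chunks: ceil(6 / 4) = 2

2


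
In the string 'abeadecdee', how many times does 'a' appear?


Scanning 'abeadecdee' for 'a':
  Position 0: 'a' -> MATCH (count: 1)
  Position 3: 'a' -> MATCH (count: 2)
Total occurrences of 'a': 2

2


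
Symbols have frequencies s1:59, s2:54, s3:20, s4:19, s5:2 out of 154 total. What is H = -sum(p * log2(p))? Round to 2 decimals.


Computing entropy H = -sum(p_i * log2(p_i)):
  s1: p = 59/154 = 0.3831, -p*log2(p) = 0.5303
  s2: p = 54/154 = 0.3506, -p*log2(p) = 0.5301
  s3: p = 20/154 = 0.1299, -p*log2(p) = 0.3824
  s4: p = 19/154 = 0.1234, -p*log2(p) = 0.3725
  s5: p = 2/154 = 0.0130, -p*log2(p) = 0.0814
H = sum of terms = 1.8967
Rounded to 2 decimals: 1.90

1.90


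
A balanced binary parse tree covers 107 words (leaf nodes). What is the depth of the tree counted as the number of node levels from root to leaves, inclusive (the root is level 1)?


In a balanced binary tree with n leaves the deepest leaf is ceil(log2(n)) edges below the root,
so counting node levels inclusive of root and leaves gives ceil(log2(n)) + 1 levels.
log2(107) = 6.7415
ceil(6.7415) = 7
levels = 7 + 1 = 8

8


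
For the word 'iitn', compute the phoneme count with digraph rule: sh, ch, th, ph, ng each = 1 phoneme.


Parsing 'iitn' greedily, digraphs first:
  'i' -> vowel phoneme (phonemes so far: 1)
  'i' -> vowel phoneme (phonemes so far: 2)
  't' -> consonant phoneme (phonemes so far: 3)
  'n' -> consonant phoneme (phonemes so far: 4)
Total phonemes: 4

4


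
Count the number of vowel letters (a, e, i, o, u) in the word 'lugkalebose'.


Scanning each character of 'lugkalebose':
  Position 1: 'l' -> consonant (running count: 0)
  Position 2: 'u' -> vowel (running count: 1)
  Position 3: 'g' -> consonant (running count: 1)
  Position 4: 'k' -> consonant (running count: 1)
  Position 5: 'a' -> vowel (running count: 2)
  Position 6: 'l' -> consonant (running count: 2)
  Position 7: 'e' -> vowel (running count: 3)
  Position 8: 'b' -> consonant (running count: 3)
  Position 9: 'o' -> vowel (running count: 4)
  Position 10: 's' -> consonant (running count: 4)
  Position 11: 'e' -> vowel (running count: 5)
Total vowels: 5

5


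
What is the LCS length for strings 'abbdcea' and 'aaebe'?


DP table for LCS of 'abbdcea' and 'aaebe':
       a  a  e  b  e
    0  0  0  0  0  0
  a 0  1  1  1  1  1
  b 0  1  1  1  2  2
  b 0  1  1  1  2  2
  d 0  1  1  1  2  2
  c 0  1  1  1  2  2
  e 0  1  1  2  2  3
  a 0  1  2  2  2  3
LCS: 'abe'
LCS length = 3

3


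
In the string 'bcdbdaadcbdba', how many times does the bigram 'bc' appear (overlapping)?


Scanning 'bcdbdaadcbdba' for bigram 'bc':
  Position 0: 'bc' -> MATCH
  Position 1: 'cd' -> no
  Position 2: 'db' -> no
  Position 3: 'bd' -> no
  Position 4: 'da' -> no
  Position 5: 'aa' -> no
  Position 6: 'ad' -> no
  Position 7: 'dc' -> no
  Position 8: 'cb' -> no
  Position 9: 'bd' -> no
  Position 10: 'db' -> no
  Position 11: 'ba' -> no
Total matches: 1

1


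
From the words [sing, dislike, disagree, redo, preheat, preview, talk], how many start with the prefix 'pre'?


Checking each word for prefix 'pre':
  'sing' -> no (count: 0)
  'dislike' -> no (count: 0)
  'disagree' -> no (count: 0)
  'redo' -> no (count: 0)
  'preheat' -> YES, starts with 'pre' (count: 1)
  'preview' -> YES, starts with 'pre' (count: 2)
  'talk' -> no (count: 2)
Total with prefix 'pre': 2

2


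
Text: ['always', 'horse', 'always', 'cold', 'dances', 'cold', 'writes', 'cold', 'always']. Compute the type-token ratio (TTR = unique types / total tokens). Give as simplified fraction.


Tokens: 9
Unique types: ('always', 'cold', 'dances', 'horse', 'writes') = 5
TTR = 5/9
Already in lowest terms.

5/9


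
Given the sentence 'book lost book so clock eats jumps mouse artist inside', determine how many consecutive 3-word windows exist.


Word trigrams from [10] words:
  Trigram 1: (book lost book)
  Trigram 2: (lost book so)
  Trigram 3: (book so clock)
  Trigram 4: (so clock eats)
  Trigram 5: (clock eats jumps)
  Trigram 6: (eats jumps mouse)
  Trigram 7: (jumps mouse artist)
  Trigram 8: (mouse artist inside)
Total word trigrams: 10 - 2 = 8

8


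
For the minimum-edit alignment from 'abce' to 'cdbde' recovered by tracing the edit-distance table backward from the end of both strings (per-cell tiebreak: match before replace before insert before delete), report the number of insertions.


Edit distance = 3. Backtracking from cell (4, 5) with preference match > replace > insert > delete,
then listing the resulting alignment 'abce' -> 'cdbde' left to right:
  Step 1: insert 'c' [insertion #1]
  Step 2: replace a->d
  Step 3: keep 'b'
  Step 4: replace c->d
  Step 5: keep 'e'
Total insertions: 1

1


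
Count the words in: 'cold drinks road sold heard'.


Counting words by splitting on spaces:
  Word 1: 'cold'
  Word 2: 'drinks'
  Word 3: 'road'
  Word 4: 'sold'
  Word 5: 'heard'
Total words: 5

5


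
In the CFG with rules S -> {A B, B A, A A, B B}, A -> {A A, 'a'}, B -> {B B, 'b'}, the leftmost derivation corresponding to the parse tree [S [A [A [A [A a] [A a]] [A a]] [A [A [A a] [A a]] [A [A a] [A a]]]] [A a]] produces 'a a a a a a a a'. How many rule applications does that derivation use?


Every bracketed nonterminal node [X ...] in the tree is produced by exactly one rule application.
Reading the tree off as a leftmost derivation:
  Step 1: S  =>  A A   (applied S -> A A)
  Step 2: A A  =>  A A A   (applied A -> A A)
  Step 3: A A A  =>  A A A A   (applied A -> A A)
  Step 4: A A A A  =>  A A A A A   (applied A -> A A)
  Step 5: A A A A A  =>  a A A A A   (applied A -> a)
  Step 6: a A A A A  =>  a a A A A   (applied A -> a)
  Step 7: a a A A A  =>  a a a A A   (applied A -> a)
  Step 8: a a a A A  =>  a a a A A A   (applied A -> A A)
  Step 9: a a a A A A  =>  a a a A A A A   (applied A -> A A)
  Step 10: a a a A A A A  =>  a a a a A A A   (applied A -> a)
  Step 11: a a a a A A A  =>  a a a a a A A   (applied A -> a)
  Step 12: a a a a a A A  =>  a a a a a A A A   (applied A -> A A)
  Step 13: a a a a a A A A  =>  a a a a a a A A   (applied A -> a)
  Step 14: a a a a a a A A  =>  a a a a a a a A   (applied A -> a)
  Step 15: a a a a a a a A  =>  a a a a a a a a   (applied A -> a)
Final yield: a a a a a a a a
Total rewrite steps: 15

15


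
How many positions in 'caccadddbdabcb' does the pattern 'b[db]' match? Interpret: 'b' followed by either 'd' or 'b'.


Pattern: b[db] means 'b' followed by either 'd' or 'b'.
Scanning 'caccadddbdabcb' position-by-position:
  Pos 0: window 'ca' -> no
  Pos 1: window 'ac' -> no
  Pos 2: window 'cc' -> no
  Pos 3: window 'ca' -> no
  Pos 4: window 'ad' -> no
  Pos 5: window 'dd' -> no
  Pos 6: window 'dd' -> no
  Pos 7: window 'db' -> no
  Pos 8: window 'bd' -> MATCH
  Pos 9: window 'da' -> no
  Pos 10: window 'ab' -> no
  Pos 11: window 'bc' -> no
  Pos 12: window 'cb' -> no
  Pos 13: window 'b' -> no
Total matches: 1

1


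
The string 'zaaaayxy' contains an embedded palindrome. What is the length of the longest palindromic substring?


Scanning 'zaaaayxy' for palindromic substrings.
Substring at positions 1-4: 'aaaa'.
Check: reverse('aaaa') = 'aaaa' -> palindrome confirmed.
Neighbouring characters ('z' / 'y') break symmetry, so it cannot extend further.
No longer palindromic substring exists; longest length = 4

4


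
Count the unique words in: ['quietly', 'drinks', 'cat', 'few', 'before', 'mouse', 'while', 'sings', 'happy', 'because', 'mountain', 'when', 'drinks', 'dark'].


Listing all tokens and tracking unique types:
  Token 1: 'quietly' -> NEW (unique so far: 1)
  Token 2: 'drinks' -> NEW (unique so far: 2)
  Token 3: 'cat' -> NEW (unique so far: 3)
  Token 4: 'few' -> NEW (unique so far: 4)
  Token 5: 'before' -> NEW (unique so far: 5)
  Token 6: 'mouse' -> NEW (unique so far: 6)
  Token 7: 'while' -> NEW (unique so far: 7)
  Token 8: 'sings' -> NEW (unique so far: 8)
  Token 9: 'happy' -> NEW (unique so far: 9)
  Token 10: 'because' -> NEW (unique so far: 10)
  Token 11: 'mountain' -> NEW (unique so far: 11)
  Token 12: 'when' -> NEW (unique so far: 12)
  Token 13: 'drinks' -> duplicate (unique so far: 12)
  Token 14: 'dark' -> NEW (unique so far: 13)
Unique types: ('because', 'before', 'cat', 'dark', 'drinks', 'few', 'happy', 'mountain', 'mouse', 'quietly', 'sings', 'when', 'while')
Vocabulary size: 13

13


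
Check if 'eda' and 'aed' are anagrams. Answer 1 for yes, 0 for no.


Sort characters of 'eda': 'ade'
Sort characters of 'aed': 'ade'
Sorted forms match -> they ARE anagrams
Result: 1

1


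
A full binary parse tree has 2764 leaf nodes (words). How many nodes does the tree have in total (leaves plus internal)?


Leaf nodes (terminals): 2764
Internal nodes = n - 1 = 2764 - 1 = 2763
Total = leaves + internal = 2764 + 2763 = 5527

5527


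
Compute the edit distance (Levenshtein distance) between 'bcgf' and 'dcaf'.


Building DP table for s1='bcgf' (len 4) and s2='dcaf' (len 4):
       d  c  a  f
    0  1  2  3  4
  b 1  1  2  3  4
  c 2  2  1  2  3
  g 3  3  2  2  3
  f 4  4  3  3  2
Edit distance = dp[4][4] = 2

2


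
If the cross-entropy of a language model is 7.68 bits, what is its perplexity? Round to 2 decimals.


Perplexity formula: PP = 2^H
H = 7.68
PP = 2^7.68
Decompose: 2^7.68 = 2^7 * 2^0.68
2^7 = 128, 2^0.68 ~ 1.6021398
PP ~ 128 * 1.6021398 = 205.0738944
Rounded to 2 decimals: 205.07

205.07


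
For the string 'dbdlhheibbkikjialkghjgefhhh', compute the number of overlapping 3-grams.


String 'dbdlhheibbkikjialkghjgefhhh' has length L = 27.
Number of overlapping n-grams = L - n + 1
Substituting: 27 - 3 + 1 = 25

25


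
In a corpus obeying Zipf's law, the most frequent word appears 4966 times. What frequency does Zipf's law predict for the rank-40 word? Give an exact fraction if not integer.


Zipf's law: freq(rank) = f1 / rank
f1 = 4966, rank = 40
freq = 4966 / 40
GCD(4966, 40) = 2
Simplified: 2483/20

2483/20


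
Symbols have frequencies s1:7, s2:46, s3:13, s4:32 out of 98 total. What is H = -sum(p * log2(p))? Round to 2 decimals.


Computing entropy H = -sum(p_i * log2(p_i)):
  s1: p = 7/98 = 0.0714, -p*log2(p) = 0.2720
  s2: p = 46/98 = 0.4694, -p*log2(p) = 0.5122
  s3: p = 13/98 = 0.1327, -p*log2(p) = 0.3866
  s4: p = 32/98 = 0.3265, -p*log2(p) = 0.5273
H = sum of terms = 1.6981
Rounded to 2 decimals: 1.70

1.70


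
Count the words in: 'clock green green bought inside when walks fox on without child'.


Counting words by splitting on spaces:
  Word 1: 'clock'
  Word 2: 'green'
  Word 3: 'green'
  Word 4: 'bought'
  Word 5: 'inside'
  Word 6: 'when'
  Word 7: 'walks'
  Word 8: 'fox'
  Word 9: 'on'
  Word 10: 'without'
  Word 11: 'child'
Total words: 11

11


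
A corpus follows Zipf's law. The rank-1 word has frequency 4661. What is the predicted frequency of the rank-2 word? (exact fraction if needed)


Zipf's law: freq(rank) = f1 / rank
f1 = 4661, rank = 2
freq = 4661 / 2
GCD(4661, 2) = 1
Simplified: 4661/2

4661/2


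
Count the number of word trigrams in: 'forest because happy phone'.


Word trigrams from [4] words:
  Trigram 1: (forest because happy)
  Trigram 2: (because happy phone)
Total word trigrams: 4 - 2 = 2

2


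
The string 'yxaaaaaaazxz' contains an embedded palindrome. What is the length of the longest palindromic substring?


Scanning 'yxaaaaaaazxz' for palindromic substrings.
Substring at positions 2-8: 'aaaaaaa'.
Check: reverse('aaaaaaa') = 'aaaaaaa' -> palindrome confirmed.
Neighbouring characters ('x' / 'z') break symmetry, so it cannot extend further.
No longer palindromic substring exists; longest length = 7

7


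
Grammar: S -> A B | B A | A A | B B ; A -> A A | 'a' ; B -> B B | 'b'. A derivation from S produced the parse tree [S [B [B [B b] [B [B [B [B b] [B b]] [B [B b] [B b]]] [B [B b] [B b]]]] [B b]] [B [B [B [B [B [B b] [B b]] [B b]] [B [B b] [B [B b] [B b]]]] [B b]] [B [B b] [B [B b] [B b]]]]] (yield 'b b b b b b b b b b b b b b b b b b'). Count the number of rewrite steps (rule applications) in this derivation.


Every bracketed nonterminal node [X ...] in the tree is produced by exactly one rule application.
Reading the tree off as a leftmost derivation:
  Step 1: S  =>  B B   (applied S -> B B)
  Step 2: B B  =>  B B B   (applied B -> B B)
  Step 3: B B B  =>  B B B B   (applied B -> B B)
  Step 4: B B B B  =>  b B B B   (applied B -> b)
  Step 5: b B B B  =>  b B B B B   (applied B -> B B)
  Step 6: b B B B B  =>  b B B B B B   (applied B -> B B)
  Step 7: b B B B B B  =>  b B B B B B B   (applied B -> B B)
  Step 8: b B B B B B B  =>  b b B B B B B   (applied B -> b)
  Step 9: b b B B B B B  =>  b b b B B B B   (applied B -> b)
  Step 10: b b b B B B B  =>  b b b B B B B B   (applied B -> B B)
  Step 11: b b b B B B B B  =>  b b b b B B B B   (applied B -> b)
  Step 12: b b b b B B B B  =>  b b b b b B B B   (applied B -> b)
  Step 13: b b b b b B B B  =>  b b b b b B B B B   (applied B -> B B)
  Step 14: b b b b b B B B B  =>  b b b b b b B B B   (applied B -> b)
  Step 15: b b b b b b B B B  =>  b b b b b b b B B   (applied B -> b)
  Step 16: b b b b b b b B B  =>  b b b b b b b b B   (applied B -> b)
  Step 17: b b b b b b b b B  =>  b b b b b b b b B B   (applied B -> B B)
  Step 18: b b b b b b b b B B  =>  b b b b b b b b B B B   (applied B -> B B)
  Step 19: b b b b b b b b B B B  =>  b b b b b b b b B B B B   (applied B -> B B)
  Step 20: b b b b b b b b B B B B  =>  b b b b b b b b B B B B B   (applied B -> B B)
  Step 21: b b b b b b b b B B B B B  =>  b b b b b b b b B B B B B B   (applied B -> B B)
  Step 22: b b b b b b b b B B B B B B  =>  b b b b b b b b b B B B B B   (applied B -> b)
  Step 23: b b b b b b b b b B B B B B  =>  b b b b b b b b b b B B B B   (applied B -> b)
  Step 24: b b b b b b b b b b B B B B  =>  b b b b b b b b b b b B B B   (applied B -> b)
  Step 25: b b b b b b b b b b b B B B  =>  b b b b b b b b b b b B B B B   (applied B -> B B)
  Step 26: b b b b b b b b b b b B B B B  =>  b b b b b b b b b b b b B B B   (applied B -> b)
  Step 27: b b b b b b b b b b b b B B B  =>  b b b b b b b b b b b b B B B B   (applied B -> B B)
  Step 28: b b b b b b b b b b b b B B B B  =>  b b b b b b b b b b b b b B B B   (applied B -> b)
  Step 29: b b b b b b b b b b b b b B B B  =>  b b b b b b b b b b b b b b B B   (applied B -> b)
  Step 30: b b b b b b b b b b b b b b B B  =>  b b b b b b b b b b b b b b b B   (applied B -> b)
  Step 31: b b b b b b b b b b b b b b b B  =>  b b b b b b b b b b b b b b b B B   (applied B -> B B)
  Step 32: b b b b b b b b b b b b b b b B B  =>  b b b b b b b b b b b b b b b b B   (applied B -> b)
  Step 33: b b b b b b b b b b b b b b b b B  =>  b b b b b b b b b b b b b b b b B B   (applied B -> B B)
  Step 34: b b b b b b b b b b b b b b b b B B  =>  b b b b b b b b b b b b b b b b b B   (applied B -> b)
  Step 35: b b b b b b b b b b b b b b b b b B  =>  b b b b b b b b b b b b b b b b b b   (applied B -> b)
Final yield: b b b b b b b b b b b b b b b b b b
Total rewrite steps: 35

35


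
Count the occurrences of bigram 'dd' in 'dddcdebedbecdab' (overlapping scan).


Scanning 'dddcdebedbecdab' for bigram 'dd':
  Position 0: 'dd' -> MATCH
  Position 1: 'dd' -> MATCH
  Position 2: 'dc' -> no
  Position 3: 'cd' -> no
  Position 4: 'de' -> no
  Position 5: 'eb' -> no
  Position 6: 'be' -> no
  Position 7: 'ed' -> no
  Position 8: 'db' -> no
  Position 9: 'be' -> no
  Position 10: 'ec' -> no
  Position 11: 'cd' -> no
  Position 12: 'da' -> no
  Position 13: 'ab' -> no
Total matches: 2

2


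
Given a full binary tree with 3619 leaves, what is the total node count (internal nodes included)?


Leaf nodes (terminals): 3619
Internal nodes = n - 1 = 3619 - 1 = 3618
Total = leaves + internal = 3619 + 3618 = 7237

7237


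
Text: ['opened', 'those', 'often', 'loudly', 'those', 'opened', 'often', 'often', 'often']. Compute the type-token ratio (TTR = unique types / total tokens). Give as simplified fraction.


Tokens: 9
Unique types: ('loudly', 'often', 'opened', 'those') = 4
TTR = 4/9
Already in lowest terms.

4/9


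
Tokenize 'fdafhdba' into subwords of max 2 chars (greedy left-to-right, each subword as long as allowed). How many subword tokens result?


'fdafhdba' has 8 characters.
Chunking with max size 2:
  Chunk 1: 'fd' (positions 0-1)
  Chunk 2: 'af' (positions 2-3)
  Chunk 3: 'hd' (positions 4-5)
  Chunk 4: 'ba' (positions 6-7)
Total chunks: ceil(8 / 2) = 4

4


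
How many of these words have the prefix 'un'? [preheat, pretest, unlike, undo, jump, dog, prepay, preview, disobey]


Checking each word for prefix 'un':
  'preheat' -> no (count: 0)
  'pretest' -> no (count: 0)
  'unlike' -> YES, starts with 'un' (count: 1)
  'undo' -> YES, starts with 'un' (count: 2)
  'jump' -> no (count: 2)
  'dog' -> no (count: 2)
  'prepay' -> no (count: 2)
  'preview' -> no (count: 2)
  'disobey' -> no (count: 2)
Total with prefix 'un': 2

2


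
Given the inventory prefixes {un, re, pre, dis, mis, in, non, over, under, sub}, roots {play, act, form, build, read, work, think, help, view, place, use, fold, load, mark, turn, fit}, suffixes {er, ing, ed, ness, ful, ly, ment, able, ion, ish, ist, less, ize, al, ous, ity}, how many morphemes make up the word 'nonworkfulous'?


Segmenting 'nonworkfulous' against the inventory:
  'non' -> prefix (morpheme 1)
  'work' -> root (morpheme 2)
  'ful' -> suffix (morpheme 3)
  'ous' -> suffix (morpheme 4)
Total morphemes: 4

4


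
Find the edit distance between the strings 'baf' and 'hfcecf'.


Building DP table for s1='baf' (len 3) and s2='hfcecf' (len 6):
       h  f  c  e  c  f
    0  1  2  3  4  5  6
  b 1  1  2  3  4  5  6
  a 2  2  2  3  4  5  6
  f 3  3  2  3  4  5  5
Edit distance = dp[3][6] = 5

5


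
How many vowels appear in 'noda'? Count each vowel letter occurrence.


Scanning each character of 'noda':
  Position 1: 'n' -> consonant (running count: 0)
  Position 2: 'o' -> vowel (running count: 1)
  Position 3: 'd' -> consonant (running count: 1)
  Position 4: 'a' -> vowel (running count: 2)
Total vowels: 2

2


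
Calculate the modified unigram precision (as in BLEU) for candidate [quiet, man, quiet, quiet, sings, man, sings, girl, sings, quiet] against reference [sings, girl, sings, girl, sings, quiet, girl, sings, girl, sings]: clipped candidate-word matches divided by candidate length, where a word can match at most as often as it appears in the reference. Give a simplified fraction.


Reference word counts: {'girl': 4, 'quiet': 1, 'sings': 5}
Checking each candidate word (with clipping):
  'quiet' -> in reference (ref count 1, used 1/1) -> match (matches: 1)
  'man' -> not in reference -> no match (matches: 1)
  'quiet' -> ref count 1 already used up (1/1) -> clipped, no match (matches: 1)
  'quiet' -> ref count 1 already used up (1/1) -> clipped, no match (matches: 1)
  'sings' -> in reference (ref count 5, used 1/5) -> match (matches: 2)
  'man' -> not in reference -> no match (matches: 2)
  'sings' -> in reference (ref count 5, used 2/5) -> match (matches: 3)
  'girl' -> in reference (ref count 4, used 1/4) -> match (matches: 4)
  'sings' -> in reference (ref count 5, used 3/5) -> match (matches: 5)
  'quiet' -> ref count 1 already used up (1/1) -> clipped, no match (matches: 5)
Clipped matches: 5, Candidate length: 10
Precision = 5/10 = 1/2

1/2


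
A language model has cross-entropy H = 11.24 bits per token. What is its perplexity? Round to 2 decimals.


Perplexity formula: PP = 2^H
H = 11.24
PP = 2^11.24
Decompose: 2^11.24 = 2^11 * 2^0.24
2^11 = 2048, 2^0.24 ~ 1.1809927
PP ~ 2048 * 1.1809927 = 2418.6730496
Rounded to 2 decimals: 2418.67

2418.67


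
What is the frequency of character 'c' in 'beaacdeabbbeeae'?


Scanning 'beaacdeabbbeeae' for 'c':
  Position 4: 'c' -> MATCH (count: 1)
Total occurrences of 'c': 1

1


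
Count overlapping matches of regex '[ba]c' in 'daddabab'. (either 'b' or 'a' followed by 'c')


Pattern: [ba]c means either 'b' or 'a' followed by 'c'.
Scanning 'daddabab' position-by-position:
  Pos 0: window 'da' -> no
  Pos 1: window 'ad' -> no
  Pos 2: window 'dd' -> no
  Pos 3: window 'da' -> no
  Pos 4: window 'ab' -> no
  Pos 5: window 'ba' -> no
  Pos 6: window 'ab' -> no
  Pos 7: window 'b' -> no
Total matches: 0

0


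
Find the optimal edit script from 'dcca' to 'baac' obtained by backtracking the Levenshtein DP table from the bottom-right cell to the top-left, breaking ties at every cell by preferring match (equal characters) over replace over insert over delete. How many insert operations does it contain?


Edit distance = 4. Backtracking from cell (4, 4) with preference match > replace > insert > delete,
then listing the resulting alignment 'dcca' -> 'baac' left to right:
  Step 1: replace d->b
  Step 2: replace c->a
  Step 3: replace c->a
  Step 4: replace a->c
Total insertions: 0

0


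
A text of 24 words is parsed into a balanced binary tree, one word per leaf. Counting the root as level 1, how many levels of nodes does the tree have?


In a balanced binary tree with n leaves the deepest leaf is ceil(log2(n)) edges below the root,
so counting node levels inclusive of root and leaves gives ceil(log2(n)) + 1 levels.
log2(24) = 4.5850
ceil(4.5850) = 5
levels = 5 + 1 = 6

6


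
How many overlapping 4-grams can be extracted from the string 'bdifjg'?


String 'bdifjg' has length L = 6.
Number of overlapping n-grams = L - n + 1
Substituting: 6 - 4 + 1 = 3

3


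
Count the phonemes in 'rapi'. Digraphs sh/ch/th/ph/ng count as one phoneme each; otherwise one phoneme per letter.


Parsing 'rapi' greedily, digraphs first:
  'r' -> consonant phoneme (phonemes so far: 1)
  'a' -> vowel phoneme (phonemes so far: 2)
  'p' -> consonant phoneme (phonemes so far: 3)
  'i' -> vowel phoneme (phonemes so far: 4)
Total phonemes: 4

4


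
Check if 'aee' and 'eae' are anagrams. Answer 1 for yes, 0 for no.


Sort characters of 'aee': 'aee'
Sort characters of 'eae': 'aee'
Sorted forms match -> they ARE anagrams
Result: 1

1


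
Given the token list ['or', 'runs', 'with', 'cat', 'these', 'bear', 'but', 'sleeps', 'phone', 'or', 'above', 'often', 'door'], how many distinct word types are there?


Listing all tokens and tracking unique types:
  Token 1: 'or' -> NEW (unique so far: 1)
  Token 2: 'runs' -> NEW (unique so far: 2)
  Token 3: 'with' -> NEW (unique so far: 3)
  Token 4: 'cat' -> NEW (unique so far: 4)
  Token 5: 'these' -> NEW (unique so far: 5)
  Token 6: 'bear' -> NEW (unique so far: 6)
  Token 7: 'but' -> NEW (unique so far: 7)
  Token 8: 'sleeps' -> NEW (unique so far: 8)
  Token 9: 'phone' -> NEW (unique so far: 9)
  Token 10: 'or' -> duplicate (unique so far: 9)
  Token 11: 'above' -> NEW (unique so far: 10)
  Token 12: 'often' -> NEW (unique so far: 11)
  Token 13: 'door' -> NEW (unique so far: 12)
Unique types: ('above', 'bear', 'but', 'cat', 'door', 'often', 'or', 'phone', 'runs', 'sleeps', 'these', 'with')
Vocabulary size: 12

12


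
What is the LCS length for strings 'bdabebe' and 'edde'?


DP table for LCS of 'bdabebe' and 'edde':
       e  d  d  e
    0  0  0  0  0
  b 0  0  0  0  0
  d 0  0  1  1  1
  a 0  0  1  1  1
  b 0  0  1  1  1
  e 0  1  1  1  2
  b 0  1  1  1  2
  e 0  1  1  1  2
LCS: 'de'
LCS length = 2

2


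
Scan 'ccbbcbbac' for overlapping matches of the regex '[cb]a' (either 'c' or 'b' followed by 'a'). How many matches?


Pattern: [cb]a means either 'c' or 'b' followed by 'a'.
Scanning 'ccbbcbbac' position-by-position:
  Pos 0: window 'cc' -> no
  Pos 1: window 'cb' -> no
  Pos 2: window 'bb' -> no
  Pos 3: window 'bc' -> no
  Pos 4: window 'cb' -> no
  Pos 5: window 'bb' -> no
  Pos 6: window 'ba' -> MATCH
  Pos 7: window 'ac' -> no
  Pos 8: window 'c' -> no
Total matches: 1

1


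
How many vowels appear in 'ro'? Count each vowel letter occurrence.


Scanning each character of 'ro':
  Position 1: 'r' -> consonant (running count: 0)
  Position 2: 'o' -> vowel (running count: 1)
Total vowels: 1

1


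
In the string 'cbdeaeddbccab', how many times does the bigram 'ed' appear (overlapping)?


Scanning 'cbdeaeddbccab' for bigram 'ed':
  Position 0: 'cb' -> no
  Position 1: 'bd' -> no
  Position 2: 'de' -> no
  Position 3: 'ea' -> no
  Position 4: 'ae' -> no
  Position 5: 'ed' -> MATCH
  Position 6: 'dd' -> no
  Position 7: 'db' -> no
  Position 8: 'bc' -> no
  Position 9: 'cc' -> no
  Position 10: 'ca' -> no
  Position 11: 'ab' -> no
Total matches: 1

1


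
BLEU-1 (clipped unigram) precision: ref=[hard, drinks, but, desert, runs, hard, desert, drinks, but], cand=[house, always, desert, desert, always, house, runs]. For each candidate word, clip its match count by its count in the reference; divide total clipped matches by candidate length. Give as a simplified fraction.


Reference word counts: {'but': 2, 'desert': 2, 'drinks': 2, 'hard': 2, 'runs': 1}
Checking each candidate word (with clipping):
  'house' -> not in reference -> no match (matches: 0)
  'always' -> not in reference -> no match (matches: 0)
  'desert' -> in reference (ref count 2, used 1/2) -> match (matches: 1)
  'desert' -> in reference (ref count 2, used 2/2) -> match (matches: 2)
  'always' -> not in reference -> no match (matches: 2)
  'house' -> not in reference -> no match (matches: 2)
  'runs' -> in reference (ref count 1, used 1/1) -> match (matches: 3)
Clipped matches: 3, Candidate length: 7
Precision = 3/7

3/7


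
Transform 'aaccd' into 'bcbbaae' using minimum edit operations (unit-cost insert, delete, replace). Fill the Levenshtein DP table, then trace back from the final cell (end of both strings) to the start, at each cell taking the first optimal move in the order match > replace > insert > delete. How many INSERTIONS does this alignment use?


Edit distance = 7. Backtracking from cell (5, 7) with preference match > replace > insert > delete,
then listing the resulting alignment 'aaccd' -> 'bcbbaae' left to right:
  Step 1: insert 'b' [insertion #1]
  Step 2: insert 'c' [insertion #2]
  Step 3: replace a->b
  Step 4: replace a->b
  Step 5: replace c->a
  Step 6: replace c->a
  Step 7: replace d->e
Total insertions: 2

2


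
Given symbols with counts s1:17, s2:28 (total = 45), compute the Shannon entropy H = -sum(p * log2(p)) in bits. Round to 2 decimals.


Computing entropy H = -sum(p_i * log2(p_i)):
  s1: p = 17/45 = 0.3778, -p*log2(p) = 0.5305
  s2: p = 28/45 = 0.6222, -p*log2(p) = 0.4259
H = sum of terms = 0.9564
Rounded to 2 decimals: 0.96

0.96


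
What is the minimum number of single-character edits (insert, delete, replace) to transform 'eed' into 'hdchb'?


Building DP table for s1='eed' (len 3) and s2='hdchb' (len 5):
       h  d  c  h  b
    0  1  2  3  4  5
  e 1  1  2  3  4  5
  e 2  2  2  3  4  5
  d 3  3  2  3  4  5
Edit distance = dp[3][5] = 5

5


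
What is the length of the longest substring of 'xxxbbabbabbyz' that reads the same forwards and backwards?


Scanning 'xxxbbabbabbyz' for palindromic substrings.
Substring at positions 3-10: 'bbabbabb'.
Check: reverse('bbabbabb') = 'bbabbabb' -> palindrome confirmed.
Neighbouring characters ('x' / 'y') break symmetry, so it cannot extend further.
No longer palindromic substring exists; longest length = 8

8


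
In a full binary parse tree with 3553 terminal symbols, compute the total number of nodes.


Leaf nodes (terminals): 3553
Internal nodes = n - 1 = 3553 - 1 = 3552
Total = leaves + internal = 3553 + 3552 = 7105

7105


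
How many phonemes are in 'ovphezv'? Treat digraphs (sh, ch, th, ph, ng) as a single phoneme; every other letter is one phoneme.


Parsing 'ovphezv' greedily, digraphs first:
  'o' -> vowel phoneme (phonemes so far: 1)
  'v' -> consonant phoneme (phonemes so far: 2)
  'ph' -> digraph (1 consonant phoneme) (phonemes so far: 3)
  'e' -> vowel phoneme (phonemes so far: 4)
  'z' -> consonant phoneme (phonemes so far: 5)
  'v' -> consonant phoneme (phonemes so far: 6)
Total phonemes: 6

6


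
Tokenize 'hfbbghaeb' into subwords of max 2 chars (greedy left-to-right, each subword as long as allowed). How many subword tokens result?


'hfbbghaeb' has 9 characters.
Chunking with max size 2:
  Chunk 1: 'hf' (positions 0-1)
  Chunk 2: 'bb' (positions 2-3)
  Chunk 3: 'gh' (positions 4-5)
  Chunk 4: 'ae' (positions 6-7)
  Chunk 5: 'b' (positions 8-8)
Total chunks: ceil(9 / 2) = 5

5


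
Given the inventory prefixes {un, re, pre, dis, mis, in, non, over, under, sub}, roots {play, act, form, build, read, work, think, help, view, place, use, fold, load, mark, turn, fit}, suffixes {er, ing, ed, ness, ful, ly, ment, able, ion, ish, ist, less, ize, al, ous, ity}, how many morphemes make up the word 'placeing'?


Segmenting 'placeing' against the inventory:
  'place' -> root (morpheme 1)
  'ing' -> suffix (morpheme 2)
Total morphemes: 2

2


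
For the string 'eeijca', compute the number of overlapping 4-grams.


String 'eeijca' has length L = 6.
Number of overlapping n-grams = L - n + 1
Substituting: 6 - 4 + 1 = 3

3


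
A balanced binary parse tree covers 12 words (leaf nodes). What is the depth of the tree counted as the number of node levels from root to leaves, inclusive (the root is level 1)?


In a balanced binary tree with n leaves the deepest leaf is ceil(log2(n)) edges below the root,
so counting node levels inclusive of root and leaves gives ceil(log2(n)) + 1 levels.
log2(12) = 3.5850
ceil(3.5850) = 4
levels = 4 + 1 = 5

5


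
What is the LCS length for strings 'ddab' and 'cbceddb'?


DP table for LCS of 'ddab' and 'cbceddb':
       c  b  c  e  d  d  b
    0  0  0  0  0  0  0  0
  d 0  0  0  0  0  1  1  1
  d 0  0  0  0  0  1  2  2
  a 0  0  0  0  0  1  2  2
  b 0  0  1  1  1  1  2  3
LCS: 'ddb'
LCS length = 3

3


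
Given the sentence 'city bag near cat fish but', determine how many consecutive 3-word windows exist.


Word trigrams from [6] words:
  Trigram 1: (city bag near)
  Trigram 2: (bag near cat)
  Trigram 3: (near cat fish)
  Trigram 4: (cat fish but)
Total word trigrams: 6 - 2 = 4

4


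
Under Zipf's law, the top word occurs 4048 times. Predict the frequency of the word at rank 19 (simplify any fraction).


Zipf's law: freq(rank) = f1 / rank
f1 = 4048, rank = 19
freq = 4048 / 19
GCD(4048, 19) = 1
Simplified: 4048/19

4048/19


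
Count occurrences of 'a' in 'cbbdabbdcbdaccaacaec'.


Scanning 'cbbdabbdcbdaccaacaec' for 'a':
  Position 4: 'a' -> MATCH (count: 1)
  Position 11: 'a' -> MATCH (count: 2)
  Position 14: 'a' -> MATCH (count: 3)
  Position 15: 'a' -> MATCH (count: 4)
  Position 17: 'a' -> MATCH (count: 5)
Total occurrences of 'a': 5

5


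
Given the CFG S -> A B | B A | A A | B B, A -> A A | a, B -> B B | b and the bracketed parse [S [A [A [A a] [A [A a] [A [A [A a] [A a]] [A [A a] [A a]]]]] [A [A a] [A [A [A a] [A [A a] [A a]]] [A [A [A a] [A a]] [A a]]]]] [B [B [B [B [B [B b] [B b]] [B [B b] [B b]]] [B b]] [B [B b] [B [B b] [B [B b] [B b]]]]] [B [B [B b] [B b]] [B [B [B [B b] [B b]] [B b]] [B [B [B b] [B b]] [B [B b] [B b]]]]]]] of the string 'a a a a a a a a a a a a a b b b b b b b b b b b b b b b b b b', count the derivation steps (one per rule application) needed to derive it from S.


Every bracketed nonterminal node [X ...] in the tree is produced by exactly one rule application.
Reading the tree off as a leftmost derivation:
  Step 1: S  =>  A B   (applied S -> A B)
  Step 2: A B  =>  A A B   (applied A -> A A)
  Step 3: A A B  =>  A A A B   (applied A -> A A)
  Step 4: A A A B  =>  a A A B   (applied A -> a)
  Step 5: a A A B  =>  a A A A B   (applied A -> A A)
  Step 6: a A A A B  =>  a a A A B   (applied A -> a)
  Step 7: a a A A B  =>  a a A A A B   (applied A -> A A)
  Step 8: a a A A A B  =>  a a A A A A B   (applied A -> A A)
  Step 9: a a A A A A B  =>  a a a A A A B   (applied A -> a)
  Step 10: a a a A A A B  =>  a a a a A A B   (applied A -> a)
  Step 11: a a a a A A B  =>  a a a a A A A B   (applied A -> A A)
  Step 12: a a a a A A A B  =>  a a a a a A A B   (applied A -> a)
  Step 13: a a a a a A A B  =>  a a a a a a A B   (applied A -> a)
  Step 14: a a a a a a A B  =>  a a a a a a A A B   (applied A -> A A)
  Step 15: a a a a a a A A B  =>  a a a a a a a A B   (applied A -> a)
  Step 16: a a a a a a a A B  =>  a a a a a a a A A B   (applied A -> A A)
  Step 17: a a a a a a a A A B  =>  a a a a a a a A A A B   (applied A -> A A)
  Step 18: a a a a a a a A A A B  =>  a a a a a a a a A A B   (applied A -> a)
  Step 19: a a a a a a a a A A B  =>  a a a a a a a a A A A B   (applied A -> A A)
  Step 20: a a a a a a a a A A A B  =>  a a a a a a a a a A A B   (applied A -> a)
  Step 21: a a a a a a a a a A A B  =>  a a a a a a a a a a A B   (applied A -> a)
  Step 22: a a a a a a a a a a A B  =>  a a a a a a a a a a A A B   (applied A -> A A)
  Step 23: a a a a a a a a a a A A B  =>  a a a a a a a a a a A A A B   (applied A -> A A)
  Step 24: a a a a a a a a a a A A A B  =>  a a a a a a a a a a a A A B   (applied A -> a)
  Step 25: a a a a a a a a a a a A A B  =>  a a a a a a a a a a a a A B   (applied A -> a)
  Step 26: a a a a a a a a a a a a A B  =>  a a a a a a a a a a a a a B   (applied A -> a)
  Step 27: a a a a a a a a a a a a a B  =>  a a a a a a a a a a a a a B B   (applied B -> B B)
  Step 28: a a a a a a a a a a a a a B B  =>  a a a a a a a a a a a a a B B B   (applied B -> B B)
  Step 29: a a a a a a a a a a a a a B B B  =>  a a a a a a a a a a a a a B B B B   (applied B -> B B)
  Step 30: a a a a a a a a a a a a a B B B B  =>  a a a a a a a a a a a a a B B B B B   (applied B -> B B)
  Step 31: a a a a a a a a a a a a a B B B B B  =>  a a a a a a a a a a a a a B B B B B B   (applied B -> B B)
  Step 32: a a a a a a a a a a a a a B B B B B B  =>  a a a a a a a a a a a a a b B B B B B   (applied B -> b)
  Step 33: a a a a a a a a a a a a a b B B B B B  =>  a a a a a a a a a a a a a b b B B B B   (applied B -> b)
  Step 34: a a a a a a a a a a a a a b b B B B B  =>  a a a a a a a a a a a a a b b B B B B B   (applied B -> B B)
  Step 35: a a a a a a a a a a a a a b b B B B B B  =>  a a a a a a a a a a a a a b b b B B B B   (applied B -> b)
  Step 36: a a a a a a a a a a a a a b b b B B B B  =>  a a a a a a a a a a a a a b b b b B B B   (applied B -> b)
  Step 37: a a a a a a a a a a a a a b b b b B B B  =>  a a a a a a a a a a a a a b b b b b B B   (applied B -> b)
  Step 38: a a a a a a a a a a a a a b b b b b B B  =>  a a a a a a a a a a a a a b b b b b B B B   (applied B -> B B)
  Step 39: a a a a a a a a a a a a a b b b b b B B B  =>  a a a a a a a a a a a a a b b b b b b B B   (applied B -> b)
  Step 40: a a a a a a a a a a a a a b b b b b b B B  =>  a a a a a a a a a a a a a b b b b b b B B B   (applied B -> B B)
  Step 41: a a a a a a a a a a a a a b b b b b b B B B  =>  a a a a a a a a a a a a a b b b b b b b B B   (applied B -> b)
  Step 42: a a a a a a a a a a a a a b b b b b b b B B  =>  a a a a a a a a a a a a a b b b b b b b B B B   (applied B -> B B)
  Step 43: a a a a a a a a a a a a a b b b b b b b B B B  =>  a a a a a a a a a a a a a b b b b b b b b B B   (applied B -> b)
  Step 44: a a a a a a a a a a a a a b b b b b b b b B B  =>  a a a a a a a a a a a a a b b b b b b b b b B   (applied B -> b)
  Step 45: a a a a a a a a a a a a a b b b b b b b b b B  =>  a a a a a a a a a a a a a b b b b b b b b b B B   (applied B -> B B)
  Step 46: a a a a a a a a a a a a a b b b b b b b b b B B  =>  a a a a a a a a a a a a a b b b b b b b b b B B B   (applied B -> B B)
  Step 47: a a a a a a a a a a a a a b b b b b b b b b B B B  =>  a a a a a a a a a a a a a b b b b b b b b b b B B   (applied B -> b)
  Step 48: a a a a a a a a a a a a a b b b b b b b b b b B B  =>  a a a a a a a a a a a a a b b b b b b b b b b b B   (applied B -> b)
  Step 49: a a a a a a a a a a a a a b b b b b b b b b b b B  =>  a a a a a a a a a a a a a b b b b b b b b b b b B B   (applied B -> B B)
  Step 50: a a a a a a a a a a a a a b b b b b b b b b b b B B  =>  a a a a a a a a a a a a a b b b b b b b b b b b B B B   (applied B -> B B)
  Step 51: a a a a a a a a a a a a a b b b b b b b b b b b B B B  =>  a a a a a a a a a a a a a b b b b b b b b b b b B B B B   (applied B -> B B)
  Step 52: a a a a a a a a a a a a a b b b b b b b b b b b B B B B  =>  a a a a a a a a a a a a a b b b b b b b b b b b b B B B   (applied B -> b)
  Step 53: a a a a a a a a a a a a a b b b b b b b b b b b b B B B  =>  a a a a a a a a a a a a a b b b b b b b b b b b b b B B   (applied B -> b)
  Step 54: a a a a a a a a a a a a a b b b b b b b b b b b b b B B  =>  a a a a a a a a a a a a a b b b b b b b b b b b b b b B   (applied B -> b)
  Step 55: a a a a a a a a a a a a a b b b b b b b b b b b b b b B  =>  a a a a a a a a a a a a a b b b b b b b b b b b b b b B B   (applied B -> B B)
  Step 56: a a a a a a a a a a a a a b b b b b b b b b b b b b b B B  =>  a a a a a a a a a a a a a b b b b b b b b b b b b b b B B B   (applied B -> B B)
  Step 57: a a a a a a a a a a a a a b b b b b b b b b b b b b b B B B  =>  a a a a a a a a a a a a a b b b b b b b b b b b b b b b B B   (applied B -> b)
  Step 58: a a a a a a a a a a a a a b b b b b b b b b b b b b b b B B  =>  a a a a a a a a a a a a a b b b b b b b b b b b b b b b b B   (applied B -> b)
  Step 59: a a a a a a a a a a a a a b b b b b b b b b b b b b b b b B  =>  a a a a a a a a a a a a a b b b b b b b b b b b b b b b b B B   (applied B -> B B)
  Step 60: a a a a a a a a a a a a a b b b b b b b b b b b b b b b b B B  =>  a a a a a a a a a a a a a b b b b b b b b b b b b b b b b b B   (applied B -> b)
  Step 61: a a a a a a a a a a a a a b b b b b b b b b b b b b b b b b B  =>  a a a a a a a a a a a a a b b b b b b b b b b b b b b b b b b   (applied B -> b)
Final yield: a a a a a a a a a a a a a b b b b b b b b b b b b b b b b b b
Total rewrite steps: 61

61


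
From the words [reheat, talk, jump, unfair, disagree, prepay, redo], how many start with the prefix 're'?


Checking each word for prefix 're':
  'reheat' -> YES, starts with 're' (count: 1)
  'talk' -> no (count: 1)
  'jump' -> no (count: 1)
  'unfair' -> no (count: 1)
  'disagree' -> no (count: 1)
  'prepay' -> no (count: 1)
  'redo' -> YES, starts with 're' (count: 2)
Total with prefix 're': 2

2


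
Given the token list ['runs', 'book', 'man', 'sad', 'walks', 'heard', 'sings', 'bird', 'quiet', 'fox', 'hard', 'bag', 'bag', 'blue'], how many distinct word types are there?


Listing all tokens and tracking unique types:
  Token 1: 'runs' -> NEW (unique so far: 1)
  Token 2: 'book' -> NEW (unique so far: 2)
  Token 3: 'man' -> NEW (unique so far: 3)
  Token 4: 'sad' -> NEW (unique so far: 4)
  Token 5: 'walks' -> NEW (unique so far: 5)
  Token 6: 'heard' -> NEW (unique so far: 6)
  Token 7: 'sings' -> NEW (unique so far: 7)
  Token 8: 'bird' -> NEW (unique so far: 8)
  Token 9: 'quiet' -> NEW (unique so far: 9)
  Token 10: 'fox' -> NEW (unique so far: 10)
  Token 11: 'hard' -> NEW (unique so far: 11)
  Token 12: 'bag' -> NEW (unique so far: 12)
  Token 13: 'bag' -> duplicate (unique so far: 12)
  Token 14: 'blue' -> NEW (unique so far: 13)
Unique types: ('bag', 'bird', 'blue', 'book', 'fox', 'hard', 'heard', 'man', 'quiet', 'runs', 'sad', 'sings', 'walks')
Vocabulary size: 13

13


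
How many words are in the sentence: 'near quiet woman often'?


Counting words by splitting on spaces:
  Word 1: 'near'
  Word 2: 'quiet'
  Word 3: 'woman'
  Word 4: 'often'
Total words: 4

4


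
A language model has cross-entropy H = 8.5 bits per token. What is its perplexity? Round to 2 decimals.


Perplexity formula: PP = 2^H
H = 8.5
PP = 2^8.5
Decompose: 2^8.5 = 2^8 * 2^0.5 = 2^8 * sqrt(2)
2^8 = 256, sqrt(2) ~ 1.4142136
PP ~ 256 * 1.4142136 = 362.0386816
Rounded to 2 decimals: 362.04

362.04


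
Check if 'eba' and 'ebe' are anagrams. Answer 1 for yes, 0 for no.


Sort characters of 'eba': 'abe'
Sort characters of 'ebe': 'bee'
Sorted forms differ -> they are NOT anagrams
Result: 0

0


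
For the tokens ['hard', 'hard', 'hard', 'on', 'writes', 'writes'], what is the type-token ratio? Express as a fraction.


Tokens: 6
Unique types: ('hard', 'on', 'writes') = 3
TTR = 3/6
Simplify: divide both by 3 -> 1/2
TTR = 1/2

1/2
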